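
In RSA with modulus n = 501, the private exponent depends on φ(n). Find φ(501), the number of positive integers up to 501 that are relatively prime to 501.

332

Factor: 501 = 3 · 167.
φ(501) = (3−1) · (167−1) = 2 · 166 = 332.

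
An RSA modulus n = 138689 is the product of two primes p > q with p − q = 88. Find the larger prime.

419

Since p = q + 88, we have 138689 = q(q + 88), so q² + 88q − 138689 = 0.
Discriminant: 88² + 4·138689 = 7744 + 554756 = 562500; √562500 = 750.
q = (−88 + 750)/2 = 331, and p = q + 88 = 419.
Check: 331 · 419 = 138689.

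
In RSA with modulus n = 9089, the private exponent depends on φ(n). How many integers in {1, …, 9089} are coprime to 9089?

8880

Factor: 9089 = 61 · 149.
φ(9089) = (61−1) · (149−1) = 60 · 148 = 8880.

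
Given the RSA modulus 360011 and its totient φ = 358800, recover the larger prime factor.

691

φ(n) = (p−1)(q−1) = n − (p+q) + 1, so p + q = 360011 − 358800 + 1 = 1212.
p and q are the roots of t² − 1212t + 360011 = 0.
Discriminant: 1212² − 4·360011 = 1468944 − 1440044 = 28900; √28900 = 170.
q = (1212 − 170)/2 = 521, p = (1212 + 170)/2 = 691.
Check: 521 · 691 = 360011.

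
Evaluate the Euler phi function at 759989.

718960

Factor: 759989 = 23 · 173 · 191.
φ(759989) = (23−1) · (173−1) · (191−1) = 22 · 172 · 190 = 718960.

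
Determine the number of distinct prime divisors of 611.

2

611 = 13 · 47
611 = 13 · 47, which has 2 distinct prime factors.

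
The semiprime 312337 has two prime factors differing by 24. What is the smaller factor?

Since p = q + 24, we have 312337 = q(q + 24), so q² + 24q − 312337 = 0.
Discriminant: 24² + 4·312337 = 576 + 1249348 = 1249924; √1249924 = 1118.
q = (−24 + 1118)/2 = 547, and p = q + 24 = 571.
Check: 547 · 571 = 312337.

547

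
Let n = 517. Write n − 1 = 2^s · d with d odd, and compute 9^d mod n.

517 − 1 = 516 = 2^2 · 129, so d = 129.
9^1 ≡ 9 (mod 517)
9^2 ≡ 9^2 = 81 ≡ 81 (mod 517)
9^4 ≡ 81^2 = 6561 ≡ 357 (mod 517)
9^8 ≡ 357^2 = 127449 ≡ 267 (mod 517)
9^16 ≡ 267^2 = 71289 ≡ 460 (mod 517)
9^32 ≡ 460^2 = 211600 ≡ 147 (mod 517)
9^64 ≡ 147^2 = 21609 ≡ 412 (mod 517)
9^128 ≡ 412^2 = 169744 ≡ 168 (mod 517)
129 = 128 + 1 in binary powers of 2.
So 9^129 ≡ 168 · 9 ≡ 478 (mod 517).
Squaring chain: 478 → 487; never reaches −1, so base 9 is a Miller–Rabin witness that 517 is composite.

478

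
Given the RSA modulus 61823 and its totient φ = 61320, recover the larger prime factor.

293

φ(n) = (p−1)(q−1) = n − (p+q) + 1, so p + q = 61823 − 61320 + 1 = 504.
p and q are the roots of t² − 504t + 61823 = 0.
Discriminant: 504² − 4·61823 = 254016 − 247292 = 6724; √6724 = 82.
q = (504 − 82)/2 = 211, p = (504 + 82)/2 = 293.
Check: 211 · 293 = 61823.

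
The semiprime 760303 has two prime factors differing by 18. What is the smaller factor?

863

Since p = q + 18, we have 760303 = q(q + 18), so q² + 18q − 760303 = 0.
Discriminant: 18² + 4·760303 = 324 + 3041212 = 3041536; √3041536 = 1744.
q = (−18 + 1744)/2 = 863, and p = q + 18 = 881.
Check: 863 · 881 = 760303.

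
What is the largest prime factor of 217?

31

217 = 7 · 31
31 is prime.
So 217 = 7 · 31; the largest prime factor is 31.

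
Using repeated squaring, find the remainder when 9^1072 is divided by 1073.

194

9^1 ≡ 9 (mod 1073)
9^2 ≡ 9^2 = 81 ≡ 81 (mod 1073)
9^4 ≡ 81^2 = 6561 ≡ 123 (mod 1073)
9^8 ≡ 123^2 = 15129 ≡ 107 (mod 1073)
9^16 ≡ 107^2 = 11449 ≡ 719 (mod 1073)
9^32 ≡ 719^2 = 516961 ≡ 848 (mod 1073)
9^64 ≡ 848^2 = 719104 ≡ 194 (mod 1073)
9^128 ≡ 194^2 = 37636 ≡ 81 (mod 1073)
9^256 ≡ 81^2 = 6561 ≡ 123 (mod 1073)
9^512 ≡ 123^2 = 15129 ≡ 107 (mod 1073)
9^1024 ≡ 107^2 = 11449 ≡ 719 (mod 1073)
1072 = 1024 + 32 + 16 in binary powers of 2.
So 9^1072 ≡ 719 · 848 · 719 ≡ 194 (mod 1073).
Since 194 ≠ 1, base 9 is a Fermat witness: 1073 is composite.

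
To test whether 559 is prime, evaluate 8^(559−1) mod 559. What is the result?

428

8^1 ≡ 8 (mod 559)
8^2 ≡ 8^2 = 64 ≡ 64 (mod 559)
8^4 ≡ 64^2 = 4096 ≡ 183 (mod 559)
8^8 ≡ 183^2 = 33489 ≡ 508 (mod 559)
8^16 ≡ 508^2 = 258064 ≡ 365 (mod 559)
8^32 ≡ 365^2 = 133225 ≡ 183 (mod 559)
8^64 ≡ 183^2 = 33489 ≡ 508 (mod 559)
8^128 ≡ 508^2 = 258064 ≡ 365 (mod 559)
8^256 ≡ 365^2 = 133225 ≡ 183 (mod 559)
8^512 ≡ 183^2 = 33489 ≡ 508 (mod 559)
558 = 512 + 32 + 8 + 4 + 2 in binary powers of 2.
So 8^558 ≡ 508 · 183 · 508 · 183 · 64 ≡ 428 (mod 559).
Since 428 ≠ 1, base 8 is a Fermat witness: 559 is composite.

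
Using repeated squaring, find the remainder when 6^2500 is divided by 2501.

6^1 ≡ 6 (mod 2501)
6^2 ≡ 6^2 = 36 ≡ 36 (mod 2501)
6^4 ≡ 36^2 = 1296 ≡ 1296 (mod 2501)
6^8 ≡ 1296^2 = 1679616 ≡ 1445 (mod 2501)
6^16 ≡ 1445^2 = 2088025 ≡ 2191 (mod 2501)
6^32 ≡ 2191^2 = 4800481 ≡ 1062 (mod 2501)
6^64 ≡ 1062^2 = 1127844 ≡ 2394 (mod 2501)
6^128 ≡ 2394^2 = 5731236 ≡ 1445 (mod 2501)
6^256 ≡ 1445^2 = 2088025 ≡ 2191 (mod 2501)
6^512 ≡ 2191^2 = 4800481 ≡ 1062 (mod 2501)
6^1024 ≡ 1062^2 = 1127844 ≡ 2394 (mod 2501)
6^2048 ≡ 2394^2 = 5731236 ≡ 1445 (mod 2501)
2500 = 2048 + 256 + 128 + 64 + 4 in binary powers of 2.
So 6^2500 ≡ 1445 · 2191 · 1445 · 2394 · 1296 ≡ 1721 (mod 2501).
Since 1721 ≠ 1, base 6 is a Fermat witness: 2501 is composite.

1721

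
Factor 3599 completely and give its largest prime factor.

61

3599 = 59 · 61
61 is prime.
So 3599 = 59 · 61; the largest prime factor is 61.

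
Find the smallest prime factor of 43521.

43521 is odd.
Digit sum 15, divisible by 3.

3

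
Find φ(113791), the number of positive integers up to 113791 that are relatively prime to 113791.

104832

Factor: 113791 = 19 · 53 · 113.
φ(113791) = (19−1) · (53−1) · (113−1) = 18 · 52 · 112 = 104832.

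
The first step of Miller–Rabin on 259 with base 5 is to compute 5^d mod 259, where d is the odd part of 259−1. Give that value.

97

259 − 1 = 258 = 2^1 · 129, so d = 129.
5^1 ≡ 5 (mod 259)
5^2 ≡ 5^2 = 25 ≡ 25 (mod 259)
5^4 ≡ 25^2 = 625 ≡ 107 (mod 259)
5^8 ≡ 107^2 = 11449 ≡ 53 (mod 259)
5^16 ≡ 53^2 = 2809 ≡ 219 (mod 259)
5^32 ≡ 219^2 = 47961 ≡ 46 (mod 259)
5^64 ≡ 46^2 = 2116 ≡ 44 (mod 259)
5^128 ≡ 44^2 = 1936 ≡ 123 (mod 259)
129 = 128 + 1 in binary powers of 2.
So 5^129 ≡ 123 · 5 ≡ 97 (mod 259).
Squaring chain: 97; never reaches −1, so base 5 is a Miller–Rabin witness that 259 is composite.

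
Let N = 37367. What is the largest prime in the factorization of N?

79

37367 = 11 · 3397
3397 = 43 · 79
79 is prime.
So 37367 = 11 · 43 · 79; the largest prime factor is 79.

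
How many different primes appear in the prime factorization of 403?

403 = 13 · 31
403 = 13 · 31, which has 2 distinct prime factors.

2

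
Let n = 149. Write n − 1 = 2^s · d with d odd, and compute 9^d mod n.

148

149 − 1 = 148 = 2^2 · 37, so d = 37.
9^1 ≡ 9 (mod 149)
9^2 ≡ 9^2 = 81 ≡ 81 (mod 149)
9^4 ≡ 81^2 = 6561 ≡ 5 (mod 149)
9^8 ≡ 5^2 = 25 ≡ 25 (mod 149)
9^16 ≡ 25^2 = 625 ≡ 29 (mod 149)
9^32 ≡ 29^2 = 841 ≡ 96 (mod 149)
37 = 32 + 4 + 1 in binary powers of 2.
So 9^37 ≡ 96 · 5 · 9 ≡ 148 (mod 149).
Since 9^d ≡ 148 (mod 149), base 9 does not prove 149 composite.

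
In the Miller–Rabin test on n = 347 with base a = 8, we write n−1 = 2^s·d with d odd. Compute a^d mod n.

346

347 − 1 = 346 = 2^1 · 173, so d = 173.
8^1 ≡ 8 (mod 347)
8^2 ≡ 8^2 = 64 ≡ 64 (mod 347)
8^4 ≡ 64^2 = 4096 ≡ 279 (mod 347)
8^8 ≡ 279^2 = 77841 ≡ 113 (mod 347)
8^16 ≡ 113^2 = 12769 ≡ 277 (mod 347)
8^32 ≡ 277^2 = 76729 ≡ 42 (mod 347)
8^64 ≡ 42^2 = 1764 ≡ 29 (mod 347)
8^128 ≡ 29^2 = 841 ≡ 147 (mod 347)
173 = 128 + 32 + 8 + 4 + 1 in binary powers of 2.
So 8^173 ≡ 147 · 42 · 113 · 279 · 8 ≡ 346 (mod 347).
Since 8^d ≡ 346 (mod 347), base 8 does not prove 347 composite.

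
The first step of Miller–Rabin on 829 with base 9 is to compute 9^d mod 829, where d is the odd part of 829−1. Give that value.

829 − 1 = 828 = 2^2 · 207, so d = 207.
9^1 ≡ 9 (mod 829)
9^2 ≡ 9^2 = 81 ≡ 81 (mod 829)
9^4 ≡ 81^2 = 6561 ≡ 758 (mod 829)
9^8 ≡ 758^2 = 574564 ≡ 67 (mod 829)
9^16 ≡ 67^2 = 4489 ≡ 344 (mod 829)
9^32 ≡ 344^2 = 118336 ≡ 618 (mod 829)
9^64 ≡ 618^2 = 381924 ≡ 584 (mod 829)
9^128 ≡ 584^2 = 341056 ≡ 337 (mod 829)
207 = 128 + 64 + 8 + 4 + 2 + 1 in binary powers of 2.
So 9^207 ≡ 337 · 584 · 67 · 758 · 81 · 9 ≡ 1 (mod 829).
Since 9^d ≡ 1 (mod 829), base 9 does not prove 829 composite.

1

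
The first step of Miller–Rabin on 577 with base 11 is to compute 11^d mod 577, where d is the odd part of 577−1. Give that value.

263

577 − 1 = 576 = 2^6 · 9, so d = 9.
11^1 ≡ 11 (mod 577)
11^2 ≡ 11^2 = 121 ≡ 121 (mod 577)
11^4 ≡ 121^2 = 14641 ≡ 216 (mod 577)
11^8 ≡ 216^2 = 46656 ≡ 496 (mod 577)
9 = 8 + 1 in binary powers of 2.
So 11^9 ≡ 496 · 11 ≡ 263 (mod 577).
Squaring chain: 263 → 506 → 425 → 24 → 576 → 1; reaches −1, so base 11 does not prove 577 composite.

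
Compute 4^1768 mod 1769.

1445

4^1 ≡ 4 (mod 1769)
4^2 ≡ 4^2 = 16 ≡ 16 (mod 1769)
4^4 ≡ 16^2 = 256 ≡ 256 (mod 1769)
4^8 ≡ 256^2 = 65536 ≡ 83 (mod 1769)
4^16 ≡ 83^2 = 6889 ≡ 1582 (mod 1769)
4^32 ≡ 1582^2 = 2502724 ≡ 1358 (mod 1769)
4^64 ≡ 1358^2 = 1844164 ≡ 866 (mod 1769)
4^128 ≡ 866^2 = 749956 ≡ 1669 (mod 1769)
4^256 ≡ 1669^2 = 2785561 ≡ 1155 (mod 1769)
4^512 ≡ 1155^2 = 1334025 ≡ 199 (mod 1769)
4^1024 ≡ 199^2 = 39601 ≡ 683 (mod 1769)
1768 = 1024 + 512 + 128 + 64 + 32 + 8 in binary powers of 2.
So 4^1768 ≡ 683 · 199 · 1669 · 866 · 1358 · 83 ≡ 1445 (mod 1769).
Since 1445 ≠ 1, base 4 is a Fermat witness: 1769 is composite.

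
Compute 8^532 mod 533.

8^1 ≡ 8 (mod 533)
8^2 ≡ 8^2 = 64 ≡ 64 (mod 533)
8^4 ≡ 64^2 = 4096 ≡ 365 (mod 533)
8^8 ≡ 365^2 = 133225 ≡ 508 (mod 533)
8^16 ≡ 508^2 = 258064 ≡ 92 (mod 533)
8^32 ≡ 92^2 = 8464 ≡ 469 (mod 533)
8^64 ≡ 469^2 = 219961 ≡ 365 (mod 533)
8^128 ≡ 365^2 = 133225 ≡ 508 (mod 533)
8^256 ≡ 508^2 = 258064 ≡ 92 (mod 533)
8^512 ≡ 92^2 = 8464 ≡ 469 (mod 533)
532 = 512 + 16 + 4 in binary powers of 2.
So 8^532 ≡ 469 · 92 · 365 ≡ 469 (mod 533).
Since 469 ≠ 1, base 8 is a Fermat witness: 533 is composite.

469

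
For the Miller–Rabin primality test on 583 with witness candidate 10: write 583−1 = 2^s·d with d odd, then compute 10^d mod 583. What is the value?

583 − 1 = 582 = 2^1 · 291, so d = 291.
10^1 ≡ 10 (mod 583)
10^2 ≡ 10^2 = 100 ≡ 100 (mod 583)
10^4 ≡ 100^2 = 10000 ≡ 89 (mod 583)
10^8 ≡ 89^2 = 7921 ≡ 342 (mod 583)
10^16 ≡ 342^2 = 116964 ≡ 364 (mod 583)
10^32 ≡ 364^2 = 132496 ≡ 155 (mod 583)
10^64 ≡ 155^2 = 24025 ≡ 122 (mod 583)
10^128 ≡ 122^2 = 14884 ≡ 309 (mod 583)
10^256 ≡ 309^2 = 95481 ≡ 452 (mod 583)
291 = 256 + 32 + 2 + 1 in binary powers of 2.
So 10^291 ≡ 452 · 155 · 100 · 10 ≡ 307 (mod 583).
Squaring chain: 307; never reaches −1, so base 10 is a Miller–Rabin witness that 583 is composite.

307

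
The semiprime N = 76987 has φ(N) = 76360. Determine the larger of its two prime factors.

φ(n) = (p−1)(q−1) = n − (p+q) + 1, so p + q = 76987 − 76360 + 1 = 628.
p and q are the roots of t² − 628t + 76987 = 0.
Discriminant: 628² − 4·76987 = 394384 − 307948 = 86436; √86436 = 294.
q = (628 − 294)/2 = 167, p = (628 + 294)/2 = 461.
Check: 167 · 461 = 76987.

461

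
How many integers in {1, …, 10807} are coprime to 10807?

Factor: 10807 = 101 · 107.
φ(10807) = (101−1) · (107−1) = 100 · 106 = 10600.

10600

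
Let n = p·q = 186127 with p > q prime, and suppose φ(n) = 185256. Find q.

φ(n) = (p−1)(q−1) = n − (p+q) + 1, so p + q = 186127 − 185256 + 1 = 872.
p and q are the roots of t² − 872t + 186127 = 0.
Discriminant: 872² − 4·186127 = 760384 − 744508 = 15876; √15876 = 126.
q = (872 − 126)/2 = 373, p = (872 + 126)/2 = 499.
Check: 373 · 499 = 186127.

373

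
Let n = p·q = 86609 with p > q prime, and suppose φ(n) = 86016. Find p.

φ(n) = (p−1)(q−1) = n − (p+q) + 1, so p + q = 86609 − 86016 + 1 = 594.
p and q are the roots of t² − 594t + 86609 = 0.
Discriminant: 594² − 4·86609 = 352836 − 346436 = 6400; √6400 = 80.
q = (594 − 80)/2 = 257, p = (594 + 80)/2 = 337.
Check: 257 · 337 = 86609.

337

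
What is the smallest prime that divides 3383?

3383 is odd.
Digit sum 17, not divisible by 3.
Ends in 3: not divisible by 5.
7: 3383 = 7·483 + 2
11: 3383 = 11·307 + 6
13: 3383 = 13·260 + 3
17: 3383 = 17·199

17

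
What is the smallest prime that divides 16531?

61

16531 is odd.
Digit sum 16, not divisible by 3.
Ends in 1: not divisible by 5.
7: 16531 = 7·2361 + 4
11: 16531 = 11·1502 + 9
13: 16531 = 13·1271 + 8
17: 16531 = 17·972 + 7
19: 16531 = 19·870 + 1
23: 16531 = 23·718 + 17
29: 16531 = 29·570 + 1
31: 16531 = 31·533 + 8
37: 16531 = 37·446 + 29
41: 16531 = 41·403 + 8
43: 16531 = 43·384 + 19
47: 16531 = 47·351 + 34
53: 16531 = 53·311 + 48
59: 16531 = 59·280 + 11
61: 16531 = 61·271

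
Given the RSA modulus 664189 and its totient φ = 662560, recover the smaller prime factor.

φ(n) = (p−1)(q−1) = n − (p+q) + 1, so p + q = 664189 − 662560 + 1 = 1630.
p and q are the roots of t² − 1630t + 664189 = 0.
Discriminant: 1630² − 4·664189 = 2656900 − 2656756 = 144; √144 = 12.
q = (1630 − 12)/2 = 809, p = (1630 + 12)/2 = 821.
Check: 809 · 821 = 664189.

809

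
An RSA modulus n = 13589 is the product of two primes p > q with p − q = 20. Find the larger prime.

127

Since p = q + 20, we have 13589 = q(q + 20), so q² + 20q − 13589 = 0.
Discriminant: 20² + 4·13589 = 400 + 54356 = 54756; √54756 = 234.
q = (−20 + 234)/2 = 107, and p = q + 20 = 127.
Check: 107 · 127 = 13589.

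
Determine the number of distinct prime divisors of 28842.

28842 = 2 · 14421
14421 = 3 · 4807
4807 = 11 · 437
437 = 19 · 23
28842 = 2 · 3 · 11 · 19 · 23, which has 5 distinct prime factors.

5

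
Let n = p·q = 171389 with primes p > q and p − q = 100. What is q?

367

Since p = q + 100, we have 171389 = q(q + 100), so q² + 100q − 171389 = 0.
Discriminant: 100² + 4·171389 = 10000 + 685556 = 695556; √695556 = 834.
q = (−100 + 834)/2 = 367, and p = q + 100 = 467.
Check: 367 · 467 = 171389.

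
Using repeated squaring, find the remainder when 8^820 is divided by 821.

1

8^1 ≡ 8 (mod 821)
8^2 ≡ 8^2 = 64 ≡ 64 (mod 821)
8^4 ≡ 64^2 = 4096 ≡ 812 (mod 821)
8^8 ≡ 812^2 = 659344 ≡ 81 (mod 821)
8^16 ≡ 81^2 = 6561 ≡ 814 (mod 821)
8^32 ≡ 814^2 = 662596 ≡ 49 (mod 821)
8^64 ≡ 49^2 = 2401 ≡ 759 (mod 821)
8^128 ≡ 759^2 = 576081 ≡ 560 (mod 821)
8^256 ≡ 560^2 = 313600 ≡ 799 (mod 821)
8^512 ≡ 799^2 = 638401 ≡ 484 (mod 821)
820 = 512 + 256 + 32 + 16 + 4 in binary powers of 2.
So 8^820 ≡ 484 · 799 · 49 · 814 · 812 ≡ 1 (mod 821).
Since the result is 1, base 8 gives no evidence that 821 is composite.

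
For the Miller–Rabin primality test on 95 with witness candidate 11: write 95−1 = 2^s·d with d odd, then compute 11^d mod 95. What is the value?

95 − 1 = 94 = 2^1 · 47, so d = 47.
11^1 ≡ 11 (mod 95)
11^2 ≡ 11^2 = 121 ≡ 26 (mod 95)
11^4 ≡ 26^2 = 676 ≡ 11 (mod 95)
11^8 ≡ 11^2 = 121 ≡ 26 (mod 95)
11^16 ≡ 26^2 = 676 ≡ 11 (mod 95)
11^32 ≡ 11^2 = 121 ≡ 26 (mod 95)
47 = 32 + 8 + 4 + 2 + 1 in binary powers of 2.
So 11^47 ≡ 26 · 26 · 11 · 26 · 11 ≡ 26 (mod 95).
Squaring chain: 26; never reaches −1, so base 11 is a Miller–Rabin witness that 95 is composite.

26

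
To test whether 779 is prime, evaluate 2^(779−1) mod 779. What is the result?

2^1 ≡ 2 (mod 779)
2^2 ≡ 2^2 = 4 ≡ 4 (mod 779)
2^4 ≡ 4^2 = 16 ≡ 16 (mod 779)
2^8 ≡ 16^2 = 256 ≡ 256 (mod 779)
2^16 ≡ 256^2 = 65536 ≡ 100 (mod 779)
2^32 ≡ 100^2 = 10000 ≡ 652 (mod 779)
2^64 ≡ 652^2 = 425104 ≡ 549 (mod 779)
2^128 ≡ 549^2 = 301401 ≡ 707 (mod 779)
2^256 ≡ 707^2 = 499849 ≡ 510 (mod 779)
2^512 ≡ 510^2 = 260100 ≡ 693 (mod 779)
778 = 512 + 256 + 8 + 2 in binary powers of 2.
So 2^778 ≡ 693 · 510 · 256 · 4 ≡ 605 (mod 779).
Since 605 ≠ 1, base 2 is a Fermat witness: 779 is composite.

605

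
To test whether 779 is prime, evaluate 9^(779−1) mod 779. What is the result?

614

9^1 ≡ 9 (mod 779)
9^2 ≡ 9^2 = 81 ≡ 81 (mod 779)
9^4 ≡ 81^2 = 6561 ≡ 329 (mod 779)
9^8 ≡ 329^2 = 108241 ≡ 739 (mod 779)
9^16 ≡ 739^2 = 546121 ≡ 42 (mod 779)
9^32 ≡ 42^2 = 1764 ≡ 206 (mod 779)
9^64 ≡ 206^2 = 42436 ≡ 370 (mod 779)
9^128 ≡ 370^2 = 136900 ≡ 575 (mod 779)
9^256 ≡ 575^2 = 330625 ≡ 329 (mod 779)
9^512 ≡ 329^2 = 108241 ≡ 739 (mod 779)
778 = 512 + 256 + 8 + 2 in binary powers of 2.
So 9^778 ≡ 739 · 329 · 739 · 81 ≡ 614 (mod 779).
Since 614 ≠ 1, base 9 is a Fermat witness: 779 is composite.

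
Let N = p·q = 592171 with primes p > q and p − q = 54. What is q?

Since p = q + 54, we have 592171 = q(q + 54), so q² + 54q − 592171 = 0.
Discriminant: 54² + 4·592171 = 2916 + 2368684 = 2371600; √2371600 = 1540.
q = (−54 + 1540)/2 = 743, and p = q + 54 = 797.
Check: 743 · 797 = 592171.

743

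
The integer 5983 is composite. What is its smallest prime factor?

5983 is odd.
Digit sum 25, not divisible by 3.
Ends in 3: not divisible by 5.
7: 5983 = 7·854 + 5
11: 5983 = 11·543 + 10
13: 5983 = 13·460 + 3
17: 5983 = 17·351 + 16
19: 5983 = 19·314 + 17
23: 5983 = 23·260 + 3
29: 5983 = 29·206 + 9
31: 5983 = 31·193

31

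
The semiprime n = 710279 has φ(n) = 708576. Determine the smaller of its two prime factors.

727

φ(n) = (p−1)(q−1) = n − (p+q) + 1, so p + q = 710279 − 708576 + 1 = 1704.
p and q are the roots of t² − 1704t + 710279 = 0.
Discriminant: 1704² − 4·710279 = 2903616 − 2841116 = 62500; √62500 = 250.
q = (1704 − 250)/2 = 727, p = (1704 + 250)/2 = 977.
Check: 727 · 977 = 710279.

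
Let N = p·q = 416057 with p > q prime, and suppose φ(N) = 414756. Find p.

φ(n) = (p−1)(q−1) = n − (p+q) + 1, so p + q = 416057 − 414756 + 1 = 1302.
p and q are the roots of t² − 1302t + 416057 = 0.
Discriminant: 1302² − 4·416057 = 1695204 − 1664228 = 30976; √30976 = 176.
q = (1302 − 176)/2 = 563, p = (1302 + 176)/2 = 739.
Check: 563 · 739 = 416057.

739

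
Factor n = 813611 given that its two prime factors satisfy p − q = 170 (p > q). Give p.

991

Since p = q + 170, we have 813611 = q(q + 170), so q² + 170q − 813611 = 0.
Discriminant: 170² + 4·813611 = 28900 + 3254444 = 3283344; √3283344 = 1812.
q = (−170 + 1812)/2 = 821, and p = q + 170 = 991.
Check: 821 · 991 = 813611.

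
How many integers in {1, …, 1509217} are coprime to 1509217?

Factor: 1509217 = 47 · 163 · 197.
φ(1509217) = (47−1) · (163−1) · (197−1) = 46 · 162 · 196 = 1460592.

1460592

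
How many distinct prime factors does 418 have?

3

418 = 2 · 209
209 = 11 · 19
418 = 2 · 11 · 19, which has 3 distinct prime factors.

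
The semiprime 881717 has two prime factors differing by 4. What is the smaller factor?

937

Since p = q + 4, we have 881717 = q(q + 4), so q² + 4q − 881717 = 0.
Discriminant: 4² + 4·881717 = 16 + 3526868 = 3526884; √3526884 = 1878.
q = (−4 + 1878)/2 = 937, and p = q + 4 = 941.
Check: 937 · 941 = 881717.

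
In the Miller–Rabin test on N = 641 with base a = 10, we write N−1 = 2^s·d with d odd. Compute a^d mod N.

4

641 − 1 = 640 = 2^7 · 5, so d = 5.
10^1 ≡ 10 (mod 641)
10^2 ≡ 10^2 = 100 ≡ 100 (mod 641)
10^4 ≡ 100^2 = 10000 ≡ 385 (mod 641)
5 = 4 + 1 in binary powers of 2.
So 10^5 ≡ 385 · 10 ≡ 4 (mod 641).
Squaring chain: 4 → 16 → 256 → 154 → 640 → 1 → 1; reaches −1, so base 10 does not prove 641 composite.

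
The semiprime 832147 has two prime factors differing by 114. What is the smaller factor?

857

Since p = q + 114, we have 832147 = q(q + 114), so q² + 114q − 832147 = 0.
Discriminant: 114² + 4·832147 = 12996 + 3328588 = 3341584; √3341584 = 1828.
q = (−114 + 1828)/2 = 857, and p = q + 114 = 971.
Check: 857 · 971 = 832147.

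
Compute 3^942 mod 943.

278

3^1 ≡ 3 (mod 943)
3^2 ≡ 3^2 = 9 ≡ 9 (mod 943)
3^4 ≡ 9^2 = 81 ≡ 81 (mod 943)
3^8 ≡ 81^2 = 6561 ≡ 903 (mod 943)
3^16 ≡ 903^2 = 815409 ≡ 657 (mod 943)
3^32 ≡ 657^2 = 431649 ≡ 698 (mod 943)
3^64 ≡ 698^2 = 487204 ≡ 616 (mod 943)
3^128 ≡ 616^2 = 379456 ≡ 370 (mod 943)
3^256 ≡ 370^2 = 136900 ≡ 165 (mod 943)
3^512 ≡ 165^2 = 27225 ≡ 821 (mod 943)
942 = 512 + 256 + 128 + 32 + 8 + 4 + 2 in binary powers of 2.
So 3^942 ≡ 821 · 165 · 370 · 698 · 903 · 81 · 9 ≡ 278 (mod 943).
Since 278 ≠ 1, base 3 is a Fermat witness: 943 is composite.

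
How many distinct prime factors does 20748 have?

20748 = 2^2 · 5187
5187 = 3 · 1729
1729 = 7 · 247
247 = 13 · 19
20748 = 2^2 · 3 · 7 · 13 · 19, which has 5 distinct prime factors.

5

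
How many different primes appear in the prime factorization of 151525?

4

151525 = 5^2 · 6061
6061 = 11 · 551
551 = 19 · 29
151525 = 5^2 · 11 · 19 · 29, which has 4 distinct prime factors.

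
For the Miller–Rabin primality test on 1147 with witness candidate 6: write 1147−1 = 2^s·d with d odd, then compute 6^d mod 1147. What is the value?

1147 − 1 = 1146 = 2^1 · 573, so d = 573.
6^1 ≡ 6 (mod 1147)
6^2 ≡ 6^2 = 36 ≡ 36 (mod 1147)
6^4 ≡ 36^2 = 1296 ≡ 149 (mod 1147)
6^8 ≡ 149^2 = 22201 ≡ 408 (mod 1147)
6^16 ≡ 408^2 = 166464 ≡ 149 (mod 1147)
6^32 ≡ 149^2 = 22201 ≡ 408 (mod 1147)
6^64 ≡ 408^2 = 166464 ≡ 149 (mod 1147)
6^128 ≡ 149^2 = 22201 ≡ 408 (mod 1147)
6^256 ≡ 408^2 = 166464 ≡ 149 (mod 1147)
6^512 ≡ 149^2 = 22201 ≡ 408 (mod 1147)
573 = 512 + 32 + 16 + 8 + 4 + 1 in binary powers of 2.
So 6^573 ≡ 408 · 408 · 149 · 408 · 149 · 6 ≡ 154 (mod 1147).
Squaring chain: 154; never reaches −1, so base 6 is a Miller–Rabin witness that 1147 is composite.

154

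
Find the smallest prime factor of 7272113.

7272113 is odd.
Digit sum 23, not divisible by 3.
Ends in 3: not divisible by 5.
7: 7272113 = 7·1038873 + 2
11: 7272113 = 11·661101 + 2
13: 7272113 = 13·559393 + 4
17: 7272113 = 17·427771 + 6
19: 7272113 = 19·382742 + 15
23: 7272113 = 23·316178 + 19
29: 7272113 = 29·250762 + 15
31: 7272113 = 31·234584 + 9
37: 7272113 = 37·196543 + 22
41: 7272113 = 41·177368 + 25
43: 7272113 = 43·169118 + 39
47: 7272113 = 47·154725 + 38
53: 7272113 = 53·137209 + 36
59: 7272113 = 59·123256 + 9
61: 7272113 = 61·119214 + 59
67: 7272113 = 67·108539

67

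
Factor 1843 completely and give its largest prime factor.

97

1843 = 19 · 97
97 is prime.
So 1843 = 19 · 97; the largest prime factor is 97.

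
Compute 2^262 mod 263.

2^1 ≡ 2 (mod 263)
2^2 ≡ 2^2 = 4 ≡ 4 (mod 263)
2^4 ≡ 4^2 = 16 ≡ 16 (mod 263)
2^8 ≡ 16^2 = 256 ≡ 256 (mod 263)
2^16 ≡ 256^2 = 65536 ≡ 49 (mod 263)
2^32 ≡ 49^2 = 2401 ≡ 34 (mod 263)
2^64 ≡ 34^2 = 1156 ≡ 104 (mod 263)
2^128 ≡ 104^2 = 10816 ≡ 33 (mod 263)
2^256 ≡ 33^2 = 1089 ≡ 37 (mod 263)
262 = 256 + 4 + 2 in binary powers of 2.
So 2^262 ≡ 37 · 16 · 4 ≡ 1 (mod 263).
Since the result is 1, base 2 gives no evidence that 263 is composite.

1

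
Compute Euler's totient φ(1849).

Factor: 1849 = 43^2.
φ(1849) = 43^1·(43−1) = 1806.

1806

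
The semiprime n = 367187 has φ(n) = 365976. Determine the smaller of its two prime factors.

599

φ(n) = (p−1)(q−1) = n − (p+q) + 1, so p + q = 367187 − 365976 + 1 = 1212.
p and q are the roots of t² − 1212t + 367187 = 0.
Discriminant: 1212² − 4·367187 = 1468944 − 1468748 = 196; √196 = 14.
q = (1212 − 14)/2 = 599, p = (1212 + 14)/2 = 613.
Check: 599 · 613 = 367187.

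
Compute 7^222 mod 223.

1

7^1 ≡ 7 (mod 223)
7^2 ≡ 7^2 = 49 ≡ 49 (mod 223)
7^4 ≡ 49^2 = 2401 ≡ 171 (mod 223)
7^8 ≡ 171^2 = 29241 ≡ 28 (mod 223)
7^16 ≡ 28^2 = 784 ≡ 115 (mod 223)
7^32 ≡ 115^2 = 13225 ≡ 68 (mod 223)
7^64 ≡ 68^2 = 4624 ≡ 164 (mod 223)
7^128 ≡ 164^2 = 26896 ≡ 136 (mod 223)
222 = 128 + 64 + 16 + 8 + 4 + 2 in binary powers of 2.
So 7^222 ≡ 136 · 164 · 115 · 28 · 171 · 49 ≡ 1 (mod 223).
Since the result is 1, base 7 gives no evidence that 223 is composite.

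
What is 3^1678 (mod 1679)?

3^1 ≡ 3 (mod 1679)
3^2 ≡ 3^2 = 9 ≡ 9 (mod 1679)
3^4 ≡ 9^2 = 81 ≡ 81 (mod 1679)
3^8 ≡ 81^2 = 6561 ≡ 1524 (mod 1679)
3^16 ≡ 1524^2 = 2322576 ≡ 519 (mod 1679)
3^32 ≡ 519^2 = 269361 ≡ 721 (mod 1679)
3^64 ≡ 721^2 = 519841 ≡ 1030 (mod 1679)
3^128 ≡ 1030^2 = 1060900 ≡ 1451 (mod 1679)
3^256 ≡ 1451^2 = 2105401 ≡ 1614 (mod 1679)
3^512 ≡ 1614^2 = 2604996 ≡ 867 (mod 1679)
3^1024 ≡ 867^2 = 751689 ≡ 1176 (mod 1679)
1678 = 1024 + 512 + 128 + 8 + 4 + 2 in binary powers of 2.
So 3^1678 ≡ 1176 · 867 · 1451 · 1524 · 81 · 9 ≡ 430 (mod 1679).
Since 430 ≠ 1, base 3 is a Fermat witness: 1679 is composite.

430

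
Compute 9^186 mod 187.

64

9^1 ≡ 9 (mod 187)
9^2 ≡ 9^2 = 81 ≡ 81 (mod 187)
9^4 ≡ 81^2 = 6561 ≡ 16 (mod 187)
9^8 ≡ 16^2 = 256 ≡ 69 (mod 187)
9^16 ≡ 69^2 = 4761 ≡ 86 (mod 187)
9^32 ≡ 86^2 = 7396 ≡ 103 (mod 187)
9^64 ≡ 103^2 = 10609 ≡ 137 (mod 187)
9^128 ≡ 137^2 = 18769 ≡ 69 (mod 187)
186 = 128 + 32 + 16 + 8 + 2 in binary powers of 2.
So 9^186 ≡ 69 · 103 · 86 · 69 · 81 ≡ 64 (mod 187).
Since 64 ≠ 1, base 9 is a Fermat witness: 187 is composite.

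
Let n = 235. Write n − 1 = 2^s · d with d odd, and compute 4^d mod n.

204

235 − 1 = 234 = 2^1 · 117, so d = 117.
4^1 ≡ 4 (mod 235)
4^2 ≡ 4^2 = 16 ≡ 16 (mod 235)
4^4 ≡ 16^2 = 256 ≡ 21 (mod 235)
4^8 ≡ 21^2 = 441 ≡ 206 (mod 235)
4^16 ≡ 206^2 = 42436 ≡ 136 (mod 235)
4^32 ≡ 136^2 = 18496 ≡ 166 (mod 235)
4^64 ≡ 166^2 = 27556 ≡ 61 (mod 235)
117 = 64 + 32 + 16 + 4 + 1 in binary powers of 2.
So 4^117 ≡ 61 · 166 · 136 · 21 · 4 ≡ 204 (mod 235).
Squaring chain: 204; never reaches −1, so base 4 is a Miller–Rabin witness that 235 is composite.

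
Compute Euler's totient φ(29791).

Factor: 29791 = 31^3.
φ(29791) = 31^2·(31−1) = 28830.

28830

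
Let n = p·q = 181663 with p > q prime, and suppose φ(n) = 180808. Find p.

φ(n) = (p−1)(q−1) = n − (p+q) + 1, so p + q = 181663 − 180808 + 1 = 856.
p and q are the roots of t² − 856t + 181663 = 0.
Discriminant: 856² − 4·181663 = 732736 − 726652 = 6084; √6084 = 78.
q = (856 − 78)/2 = 389, p = (856 + 78)/2 = 467.
Check: 389 · 467 = 181663.

467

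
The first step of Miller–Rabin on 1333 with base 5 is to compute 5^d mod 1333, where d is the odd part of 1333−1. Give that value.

1333 − 1 = 1332 = 2^2 · 333, so d = 333.
5^1 ≡ 5 (mod 1333)
5^2 ≡ 5^2 = 25 ≡ 25 (mod 1333)
5^4 ≡ 25^2 = 625 ≡ 625 (mod 1333)
5^8 ≡ 625^2 = 390625 ≡ 56 (mod 1333)
5^16 ≡ 56^2 = 3136 ≡ 470 (mod 1333)
5^32 ≡ 470^2 = 220900 ≡ 955 (mod 1333)
5^64 ≡ 955^2 = 912025 ≡ 253 (mod 1333)
5^128 ≡ 253^2 = 64009 ≡ 25 (mod 1333)
5^256 ≡ 25^2 = 625 ≡ 625 (mod 1333)
333 = 256 + 64 + 8 + 4 + 1 in binary powers of 2.
So 5^333 ≡ 625 · 253 · 56 · 625 · 5 ≡ 32 (mod 1333).
Squaring chain: 32 → 1024; never reaches −1, so base 5 is a Miller–Rabin witness that 1333 is composite.

32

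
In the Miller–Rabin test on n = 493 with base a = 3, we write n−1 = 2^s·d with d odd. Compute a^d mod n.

493 − 1 = 492 = 2^2 · 123, so d = 123.
3^1 ≡ 3 (mod 493)
3^2 ≡ 3^2 = 9 ≡ 9 (mod 493)
3^4 ≡ 9^2 = 81 ≡ 81 (mod 493)
3^8 ≡ 81^2 = 6561 ≡ 152 (mod 493)
3^16 ≡ 152^2 = 23104 ≡ 426 (mod 493)
3^32 ≡ 426^2 = 181476 ≡ 52 (mod 493)
3^64 ≡ 52^2 = 2704 ≡ 239 (mod 493)
123 = 64 + 32 + 16 + 8 + 2 + 1 in binary powers of 2.
So 3^123 ≡ 239 · 52 · 426 · 152 · 9 · 3 ≡ 160 (mod 493).
Squaring chain: 160 → 457; never reaches −1, so base 3 is a Miller–Rabin witness that 493 is composite.

160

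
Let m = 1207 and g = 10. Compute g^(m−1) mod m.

1080

10^1 ≡ 10 (mod 1207)
10^2 ≡ 10^2 = 100 ≡ 100 (mod 1207)
10^4 ≡ 100^2 = 10000 ≡ 344 (mod 1207)
10^8 ≡ 344^2 = 118336 ≡ 50 (mod 1207)
10^16 ≡ 50^2 = 2500 ≡ 86 (mod 1207)
10^32 ≡ 86^2 = 7396 ≡ 154 (mod 1207)
10^64 ≡ 154^2 = 23716 ≡ 783 (mod 1207)
10^128 ≡ 783^2 = 613089 ≡ 1140 (mod 1207)
10^256 ≡ 1140^2 = 1299600 ≡ 868 (mod 1207)
10^512 ≡ 868^2 = 753424 ≡ 256 (mod 1207)
10^1024 ≡ 256^2 = 65536 ≡ 358 (mod 1207)
1206 = 1024 + 128 + 32 + 16 + 4 + 2 in binary powers of 2.
So 10^1206 ≡ 358 · 1140 · 154 · 86 · 344 · 100 ≡ 1080 (mod 1207).
Since 1080 ≠ 1, base 10 is a Fermat witness: 1207 is composite.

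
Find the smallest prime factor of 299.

299 is odd.
Digit sum 20, not divisible by 3.
Ends in 9: not divisible by 5.
7: 299 = 7·42 + 5
11: 299 = 11·27 + 2
13: 299 = 13·23

13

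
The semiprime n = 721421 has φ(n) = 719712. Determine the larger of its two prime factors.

953

φ(n) = (p−1)(q−1) = n − (p+q) + 1, so p + q = 721421 − 719712 + 1 = 1710.
p and q are the roots of t² − 1710t + 721421 = 0.
Discriminant: 1710² − 4·721421 = 2924100 − 2885684 = 38416; √38416 = 196.
q = (1710 − 196)/2 = 757, p = (1710 + 196)/2 = 953.
Check: 757 · 953 = 721421.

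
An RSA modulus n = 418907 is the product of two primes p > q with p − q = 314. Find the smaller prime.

Since p = q + 314, we have 418907 = q(q + 314), so q² + 314q − 418907 = 0.
Discriminant: 314² + 4·418907 = 98596 + 1675628 = 1774224; √1774224 = 1332.
q = (−314 + 1332)/2 = 509, and p = q + 314 = 823.
Check: 509 · 823 = 418907.

509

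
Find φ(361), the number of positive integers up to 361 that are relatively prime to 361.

Factor: 361 = 19^2.
φ(361) = 19^1·(19−1) = 342.

342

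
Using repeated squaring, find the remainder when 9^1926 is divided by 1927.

286

9^1 ≡ 9 (mod 1927)
9^2 ≡ 9^2 = 81 ≡ 81 (mod 1927)
9^4 ≡ 81^2 = 6561 ≡ 780 (mod 1927)
9^8 ≡ 780^2 = 608400 ≡ 1395 (mod 1927)
9^16 ≡ 1395^2 = 1946025 ≡ 1682 (mod 1927)
9^32 ≡ 1682^2 = 2829124 ≡ 288 (mod 1927)
9^64 ≡ 288^2 = 82944 ≡ 83 (mod 1927)
9^128 ≡ 83^2 = 6889 ≡ 1108 (mod 1927)
9^256 ≡ 1108^2 = 1227664 ≡ 165 (mod 1927)
9^512 ≡ 165^2 = 27225 ≡ 247 (mod 1927)
9^1024 ≡ 247^2 = 61009 ≡ 1272 (mod 1927)
1926 = 1024 + 512 + 256 + 128 + 4 + 2 in binary powers of 2.
So 9^1926 ≡ 1272 · 247 · 165 · 1108 · 780 · 81 ≡ 286 (mod 1927).
Since 286 ≠ 1, base 9 is a Fermat witness: 1927 is composite.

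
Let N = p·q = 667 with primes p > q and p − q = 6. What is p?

29

Since p = q + 6, we have 667 = q(q + 6), so q² + 6q − 667 = 0.
Discriminant: 6² + 4·667 = 36 + 2668 = 2704; √2704 = 52.
q = (−6 + 52)/2 = 23, and p = q + 6 = 29.
Check: 23 · 29 = 667.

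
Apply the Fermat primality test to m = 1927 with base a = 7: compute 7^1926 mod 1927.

758

7^1 ≡ 7 (mod 1927)
7^2 ≡ 7^2 = 49 ≡ 49 (mod 1927)
7^4 ≡ 49^2 = 2401 ≡ 474 (mod 1927)
7^8 ≡ 474^2 = 224676 ≡ 1144 (mod 1927)
7^16 ≡ 1144^2 = 1308736 ≡ 303 (mod 1927)
7^32 ≡ 303^2 = 91809 ≡ 1240 (mod 1927)
7^64 ≡ 1240^2 = 1537600 ≡ 1781 (mod 1927)
7^128 ≡ 1781^2 = 3171961 ≡ 119 (mod 1927)
7^256 ≡ 119^2 = 14161 ≡ 672 (mod 1927)
7^512 ≡ 672^2 = 451584 ≡ 666 (mod 1927)
7^1024 ≡ 666^2 = 443556 ≡ 346 (mod 1927)
1926 = 1024 + 512 + 256 + 128 + 4 + 2 in binary powers of 2.
So 7^1926 ≡ 346 · 666 · 672 · 119 · 474 · 49 ≡ 758 (mod 1927).
Since 758 ≠ 1, base 7 is a Fermat witness: 1927 is composite.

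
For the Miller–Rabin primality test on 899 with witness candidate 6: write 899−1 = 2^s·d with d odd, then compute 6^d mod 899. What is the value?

899 − 1 = 898 = 2^1 · 449, so d = 449.
6^1 ≡ 6 (mod 899)
6^2 ≡ 6^2 = 36 ≡ 36 (mod 899)
6^4 ≡ 36^2 = 1296 ≡ 397 (mod 899)
6^8 ≡ 397^2 = 157609 ≡ 284 (mod 899)
6^16 ≡ 284^2 = 80656 ≡ 645 (mod 899)
6^32 ≡ 645^2 = 416025 ≡ 687 (mod 899)
6^64 ≡ 687^2 = 471969 ≡ 893 (mod 899)
6^128 ≡ 893^2 = 797449 ≡ 36 (mod 899)
6^256 ≡ 36^2 = 1296 ≡ 397 (mod 899)
449 = 256 + 128 + 64 + 1 in binary powers of 2.
So 6^449 ≡ 397 · 36 · 893 · 6 ≡ 615 (mod 899).
Squaring chain: 615; never reaches −1, so base 6 is a Miller–Rabin witness that 899 is composite.

615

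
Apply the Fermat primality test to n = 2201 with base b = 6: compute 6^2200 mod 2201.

6^1 ≡ 6 (mod 2201)
6^2 ≡ 6^2 = 36 ≡ 36 (mod 2201)
6^4 ≡ 36^2 = 1296 ≡ 1296 (mod 2201)
6^8 ≡ 1296^2 = 1679616 ≡ 253 (mod 2201)
6^16 ≡ 253^2 = 64009 ≡ 180 (mod 2201)
6^32 ≡ 180^2 = 32400 ≡ 1586 (mod 2201)
6^64 ≡ 1586^2 = 2515396 ≡ 1854 (mod 2201)
6^128 ≡ 1854^2 = 3437316 ≡ 1555 (mod 2201)
6^256 ≡ 1555^2 = 2418025 ≡ 1327 (mod 2201)
6^512 ≡ 1327^2 = 1760929 ≡ 129 (mod 2201)
6^1024 ≡ 129^2 = 16641 ≡ 1234 (mod 2201)
6^2048 ≡ 1234^2 = 1522756 ≡ 1865 (mod 2201)
2200 = 2048 + 128 + 16 + 8 in binary powers of 2.
So 6^2200 ≡ 1865 · 1555 · 180 · 253 ≡ 1823 (mod 2201).
Since 1823 ≠ 1, base 6 is a Fermat witness: 2201 is composite.

1823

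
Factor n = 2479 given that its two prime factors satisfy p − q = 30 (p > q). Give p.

Since p = q + 30, we have 2479 = q(q + 30), so q² + 30q − 2479 = 0.
Discriminant: 30² + 4·2479 = 900 + 9916 = 10816; √10816 = 104.
q = (−30 + 104)/2 = 37, and p = q + 30 = 67.
Check: 37 · 67 = 2479.

67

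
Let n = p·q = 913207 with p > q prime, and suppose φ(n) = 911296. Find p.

φ(n) = (p−1)(q−1) = n − (p+q) + 1, so p + q = 913207 − 911296 + 1 = 1912.
p and q are the roots of t² − 1912t + 913207 = 0.
Discriminant: 1912² − 4·913207 = 3655744 − 3652828 = 2916; √2916 = 54.
q = (1912 − 54)/2 = 929, p = (1912 + 54)/2 = 983.
Check: 929 · 983 = 913207.

983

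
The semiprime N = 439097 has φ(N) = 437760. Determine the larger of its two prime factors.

φ(n) = (p−1)(q−1) = n − (p+q) + 1, so p + q = 439097 − 437760 + 1 = 1338.
p and q are the roots of t² − 1338t + 439097 = 0.
Discriminant: 1338² − 4·439097 = 1790244 − 1756388 = 33856; √33856 = 184.
q = (1338 − 184)/2 = 577, p = (1338 + 184)/2 = 761.
Check: 577 · 761 = 439097.

761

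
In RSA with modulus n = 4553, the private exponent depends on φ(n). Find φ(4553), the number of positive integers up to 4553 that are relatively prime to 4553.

4368

Factor: 4553 = 29 · 157.
φ(4553) = (29−1) · (157−1) = 28 · 156 = 4368.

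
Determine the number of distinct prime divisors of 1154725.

1154725 = 5^2 · 46189
46189 = 11 · 4199
4199 = 13 · 323
323 = 17 · 19
1154725 = 5^2 · 11 · 13 · 17 · 19, which has 5 distinct prime factors.

5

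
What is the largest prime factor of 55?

11

55 = 5 · 11
11 is prime.
So 55 = 5 · 11; the largest prime factor is 11.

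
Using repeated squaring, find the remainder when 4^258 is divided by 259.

4^1 ≡ 4 (mod 259)
4^2 ≡ 4^2 = 16 ≡ 16 (mod 259)
4^4 ≡ 16^2 = 256 ≡ 256 (mod 259)
4^8 ≡ 256^2 = 65536 ≡ 9 (mod 259)
4^16 ≡ 9^2 = 81 ≡ 81 (mod 259)
4^32 ≡ 81^2 = 6561 ≡ 86 (mod 259)
4^64 ≡ 86^2 = 7396 ≡ 144 (mod 259)
4^128 ≡ 144^2 = 20736 ≡ 16 (mod 259)
4^256 ≡ 16^2 = 256 ≡ 256 (mod 259)
258 = 256 + 2 in binary powers of 2.
So 4^258 ≡ 256 · 16 ≡ 211 (mod 259).
Since 211 ≠ 1, base 4 is a Fermat witness: 259 is composite.

211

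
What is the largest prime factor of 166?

83

166 = 2 · 83
83 is prime.
So 166 = 2 · 83; the largest prime factor is 83.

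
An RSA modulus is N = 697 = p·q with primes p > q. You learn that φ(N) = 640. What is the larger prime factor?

φ(n) = (p−1)(q−1) = n − (p+q) + 1, so p + q = 697 − 640 + 1 = 58.
p and q are the roots of t² − 58t + 697 = 0.
Discriminant: 58² − 4·697 = 3364 − 2788 = 576; √576 = 24.
q = (58 − 24)/2 = 17, p = (58 + 24)/2 = 41.
Check: 17 · 41 = 697.

41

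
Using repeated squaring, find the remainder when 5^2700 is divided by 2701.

5^1 ≡ 5 (mod 2701)
5^2 ≡ 5^2 = 25 ≡ 25 (mod 2701)
5^4 ≡ 25^2 = 625 ≡ 625 (mod 2701)
5^8 ≡ 625^2 = 390625 ≡ 1681 (mod 2701)
5^16 ≡ 1681^2 = 2825761 ≡ 515 (mod 2701)
5^32 ≡ 515^2 = 265225 ≡ 527 (mod 2701)
5^64 ≡ 527^2 = 277729 ≡ 2227 (mod 2701)
5^128 ≡ 2227^2 = 4959529 ≡ 493 (mod 2701)
5^256 ≡ 493^2 = 243049 ≡ 2660 (mod 2701)
5^512 ≡ 2660^2 = 7075600 ≡ 1681 (mod 2701)
5^1024 ≡ 1681^2 = 2825761 ≡ 515 (mod 2701)
5^2048 ≡ 515^2 = 265225 ≡ 527 (mod 2701)
2700 = 2048 + 512 + 128 + 8 + 4 in binary powers of 2.
So 5^2700 ≡ 527 · 1681 · 493 · 1681 · 625 ≡ 2554 (mod 2701).
Since 2554 ≠ 1, base 5 is a Fermat witness: 2701 is composite.

2554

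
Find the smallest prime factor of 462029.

41

462029 is odd.
Digit sum 23, not divisible by 3.
Ends in 9: not divisible by 5.
7: 462029 = 7·66004 + 1
11: 462029 = 11·42002 + 7
13: 462029 = 13·35540 + 9
17: 462029 = 17·27178 + 3
19: 462029 = 19·24317 + 6
23: 462029 = 23·20088 + 5
29: 462029 = 29·15932 + 1
31: 462029 = 31·14904 + 5
37: 462029 = 37·12487 + 10
41: 462029 = 41·11269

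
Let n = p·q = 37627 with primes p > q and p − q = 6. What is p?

Since p = q + 6, we have 37627 = q(q + 6), so q² + 6q − 37627 = 0.
Discriminant: 6² + 4·37627 = 36 + 150508 = 150544; √150544 = 388.
q = (−6 + 388)/2 = 191, and p = q + 6 = 197.
Check: 191 · 197 = 37627.

197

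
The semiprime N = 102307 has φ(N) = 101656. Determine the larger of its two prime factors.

389

φ(n) = (p−1)(q−1) = n − (p+q) + 1, so p + q = 102307 − 101656 + 1 = 652.
p and q are the roots of t² − 652t + 102307 = 0.
Discriminant: 652² − 4·102307 = 425104 − 409228 = 15876; √15876 = 126.
q = (652 − 126)/2 = 263, p = (652 + 126)/2 = 389.
Check: 263 · 389 = 102307.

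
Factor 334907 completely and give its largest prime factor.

89

334907 = 53 · 6319
6319 = 71 · 89
89 is prime.
So 334907 = 53 · 71 · 89; the largest prime factor is 89.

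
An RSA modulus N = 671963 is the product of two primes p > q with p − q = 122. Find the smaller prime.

761

Since p = q + 122, we have 671963 = q(q + 122), so q² + 122q − 671963 = 0.
Discriminant: 122² + 4·671963 = 14884 + 2687852 = 2702736; √2702736 = 1644.
q = (−122 + 1644)/2 = 761, and p = q + 122 = 883.
Check: 761 · 883 = 671963.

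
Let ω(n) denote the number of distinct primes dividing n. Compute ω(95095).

95095 = 5 · 19019
19019 = 7 · 2717
2717 = 11 · 247
247 = 13 · 19
95095 = 5 · 7 · 11 · 13 · 19, which has 5 distinct prime factors.

5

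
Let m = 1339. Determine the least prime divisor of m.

13

1339 is odd.
Digit sum 16, not divisible by 3.
Ends in 9: not divisible by 5.
7: 1339 = 7·191 + 2
11: 1339 = 11·121 + 8
13: 1339 = 13·103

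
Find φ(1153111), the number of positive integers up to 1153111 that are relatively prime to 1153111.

Factor: 1153111 = 71 · 109 · 149.
φ(1153111) = (71−1) · (109−1) · (149−1) = 70 · 108 · 148 = 1118880.

1118880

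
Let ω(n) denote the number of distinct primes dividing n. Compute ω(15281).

3

15281 = 7 · 2183
2183 = 37 · 59
15281 = 7 · 37 · 59, which has 3 distinct prime factors.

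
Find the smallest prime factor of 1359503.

53

1359503 is odd.
Digit sum 26, not divisible by 3.
Ends in 3: not divisible by 5.
7: 1359503 = 7·194214 + 5
11: 1359503 = 11·123591 + 2
13: 1359503 = 13·104577 + 2
17: 1359503 = 17·79970 + 13
19: 1359503 = 19·71552 + 15
23: 1359503 = 23·59108 + 19
29: 1359503 = 29·46879 + 12
31: 1359503 = 31·43854 + 29
37: 1359503 = 37·36743 + 12
41: 1359503 = 41·33158 + 25
43: 1359503 = 43·31616 + 15
47: 1359503 = 47·28925 + 28
53: 1359503 = 53·25651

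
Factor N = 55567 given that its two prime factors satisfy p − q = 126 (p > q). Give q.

Since p = q + 126, we have 55567 = q(q + 126), so q² + 126q − 55567 = 0.
Discriminant: 126² + 4·55567 = 15876 + 222268 = 238144; √238144 = 488.
q = (−126 + 488)/2 = 181, and p = q + 126 = 307.
Check: 181 · 307 = 55567.

181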